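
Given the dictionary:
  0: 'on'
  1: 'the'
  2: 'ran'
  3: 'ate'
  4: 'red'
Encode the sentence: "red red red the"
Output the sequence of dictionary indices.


Look up each word in the dictionary:
  'red' -> 4
  'red' -> 4
  'red' -> 4
  'the' -> 1

Encoded: [4, 4, 4, 1]


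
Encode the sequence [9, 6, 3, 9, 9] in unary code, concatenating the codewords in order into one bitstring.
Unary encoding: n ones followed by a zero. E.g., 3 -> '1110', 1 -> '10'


Encode each number as n ones followed by a terminating 0:
  9 -> 1111111110 (10 bits)
  6 -> 1111110 (7 bits)
  3 -> 1110 (4 bits)
  9 -> 1111111110 (10 bits)
  9 -> 1111111110 (10 bits)
Total length = 10 + 7 + 4 + 10 + 10 = 41 bits.

Unary([9, 6, 3, 9, 9]) = 11111111101111110111011111111101111111110 (41 bits)


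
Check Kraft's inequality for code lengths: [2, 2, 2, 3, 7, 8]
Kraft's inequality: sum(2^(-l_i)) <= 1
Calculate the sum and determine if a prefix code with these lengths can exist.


Sum = 2^(-2) + 2^(-2) + 2^(-2) + 2^(-3) + 2^(-7) + 2^(-8)
    = 0.25 + 0.25 + 0.25 + 0.125 + 0.0078125 + 0.00390625
    = 227/256 = 0.88671875
Since 0.88671875 <= 1, Kraft's inequality IS satisfied.
A prefix code with these lengths CAN exist.

Kraft sum = 0.88671875. Satisfied.


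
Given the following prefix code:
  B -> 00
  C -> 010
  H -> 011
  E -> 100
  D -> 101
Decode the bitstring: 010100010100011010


Decoding step by step:
Bits 010 -> C
Bits 100 -> E
Bits 010 -> C
Bits 100 -> E
Bits 011 -> H
Bits 010 -> C


Decoded message: CECEHC


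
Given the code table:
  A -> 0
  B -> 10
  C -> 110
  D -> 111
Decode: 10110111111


Decoding:
10 -> B
110 -> C
111 -> D
111 -> D


Result: BCDD


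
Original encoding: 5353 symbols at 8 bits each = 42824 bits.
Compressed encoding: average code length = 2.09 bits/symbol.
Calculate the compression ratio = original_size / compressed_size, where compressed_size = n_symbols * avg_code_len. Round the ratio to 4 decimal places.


original_size = n_symbols * orig_bits = 5353 * 8 = 42824 bits
compressed_size = n_symbols * avg_code_len = 5353 * 2.09 = 11187.77 bits
ratio = original_size / compressed_size = 42824 / 11187.77 = 3.8278

Compression ratio = 3.8278


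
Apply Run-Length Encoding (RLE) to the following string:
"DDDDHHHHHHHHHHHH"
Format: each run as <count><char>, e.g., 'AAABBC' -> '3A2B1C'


Scanning runs left to right:
  i=0: run of 'D' x 4 -> '4D'
  i=4: run of 'H' x 12 -> '12H'

RLE = 4D12H


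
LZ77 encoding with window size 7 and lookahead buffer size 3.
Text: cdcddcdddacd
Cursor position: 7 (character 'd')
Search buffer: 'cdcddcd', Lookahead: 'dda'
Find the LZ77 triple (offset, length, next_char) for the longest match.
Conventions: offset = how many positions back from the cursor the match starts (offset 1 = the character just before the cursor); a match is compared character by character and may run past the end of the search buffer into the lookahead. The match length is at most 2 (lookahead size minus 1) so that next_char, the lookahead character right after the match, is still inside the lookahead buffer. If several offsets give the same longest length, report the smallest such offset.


Try each offset into the search buffer:
  offset=1 (pos 6, char 'd'): match length 2
  offset=2 (pos 5, char 'c'): match length 0
  offset=3 (pos 4, char 'd'): match length 1
  offset=4 (pos 3, char 'd'): match length 2
  offset=5 (pos 2, char 'c'): match length 0
  offset=6 (pos 1, char 'd'): match length 1
  offset=7 (pos 0, char 'c'): match length 0
Longest match has length 2, found at offsets 1, 4; take the smallest, offset 1.
next_char = character at position 7 + 2 = 9 -> 'a'

Best match: offset=1, length=2 (matching 'dd' starting at position 6)
LZ77 triple: (1, 2, 'a')


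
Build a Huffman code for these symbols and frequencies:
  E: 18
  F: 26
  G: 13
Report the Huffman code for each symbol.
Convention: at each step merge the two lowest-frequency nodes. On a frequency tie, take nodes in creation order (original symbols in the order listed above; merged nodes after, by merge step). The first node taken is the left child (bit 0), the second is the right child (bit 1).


Huffman tree construction:
Step 1: Merge G(13) + E(18) = 31
Step 2: Merge F(26) + (G+E)(31) = 57
Read each symbol's code off the tree from the root (left child = 0, right child = 1).

Codes:
  E: 11 (length 2)
  F: 0 (length 1)
  G: 10 (length 2)
Average code length: 88/57 = 1.5439 bits/symbol


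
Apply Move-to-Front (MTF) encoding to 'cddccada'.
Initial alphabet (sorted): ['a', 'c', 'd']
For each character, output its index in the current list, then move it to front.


MTF encoding:
'c': index 1 in ['a', 'c', 'd'] -> ['c', 'a', 'd']
'd': index 2 in ['c', 'a', 'd'] -> ['d', 'c', 'a']
'd': index 0 in ['d', 'c', 'a'] -> ['d', 'c', 'a']
'c': index 1 in ['d', 'c', 'a'] -> ['c', 'd', 'a']
'c': index 0 in ['c', 'd', 'a'] -> ['c', 'd', 'a']
'a': index 2 in ['c', 'd', 'a'] -> ['a', 'c', 'd']
'd': index 2 in ['a', 'c', 'd'] -> ['d', 'a', 'c']
'a': index 1 in ['d', 'a', 'c'] -> ['a', 'd', 'c']


Output: [1, 2, 0, 1, 0, 2, 2, 1]


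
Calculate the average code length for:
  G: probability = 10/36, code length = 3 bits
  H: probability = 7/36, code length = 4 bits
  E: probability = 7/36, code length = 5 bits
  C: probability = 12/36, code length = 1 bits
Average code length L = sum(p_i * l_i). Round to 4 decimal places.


Weighted contributions p_i * l_i:
  G: (10/36) * 3 = 30/36
  H: (7/36) * 4 = 28/36
  E: (7/36) * 5 = 35/36
  C: (12/36) * 1 = 12/36
Sum = (30 + 28 + 35 + 12)/36 = 105/36

L = 105/36 = 2.9167 bits/symbol


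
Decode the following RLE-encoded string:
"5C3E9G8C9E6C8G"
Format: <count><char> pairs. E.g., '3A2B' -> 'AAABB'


Expanding each <count><char> pair:
  5C -> 'CCCCC'
  3E -> 'EEE'
  9G -> 'GGGGGGGGG'
  8C -> 'CCCCCCCC'
  9E -> 'EEEEEEEEE'
  6C -> 'CCCCCC'
  8G -> 'GGGGGGGG'

Decoded = CCCCCEEEGGGGGGGGGCCCCCCCCEEEEEEEEECCCCCCGGGGGGGG


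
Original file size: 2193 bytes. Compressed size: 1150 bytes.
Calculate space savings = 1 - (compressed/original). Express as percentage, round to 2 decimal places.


ratio = compressed/original = 1150/2193 = 0.524396
savings = 1 - ratio = 1 - 0.524396 = 0.475604
as a percentage: 0.475604 * 100 = 47.56%

Space savings = 1 - 1150/2193 = 47.56%


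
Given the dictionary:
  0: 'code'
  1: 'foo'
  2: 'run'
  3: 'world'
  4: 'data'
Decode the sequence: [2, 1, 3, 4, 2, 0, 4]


Look up each index in the dictionary:
  2 -> 'run'
  1 -> 'foo'
  3 -> 'world'
  4 -> 'data'
  2 -> 'run'
  0 -> 'code'
  4 -> 'data'

Decoded: "run foo world data run code data"


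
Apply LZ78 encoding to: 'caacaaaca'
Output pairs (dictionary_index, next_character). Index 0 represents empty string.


LZ78 encoding steps:
Dictionary: {0: ''}
Step 1: w='' (idx 0), next='c' -> output (0, 'c'), add 'c' as idx 1
Step 2: w='' (idx 0), next='a' -> output (0, 'a'), add 'a' as idx 2
Step 3: w='a' (idx 2), next='c' -> output (2, 'c'), add 'ac' as idx 3
Step 4: w='a' (idx 2), next='a' -> output (2, 'a'), add 'aa' as idx 4
Step 5: w='ac' (idx 3), next='a' -> output (3, 'a'), add 'aca' as idx 5


Encoded: [(0, 'c'), (0, 'a'), (2, 'c'), (2, 'a'), (3, 'a')]


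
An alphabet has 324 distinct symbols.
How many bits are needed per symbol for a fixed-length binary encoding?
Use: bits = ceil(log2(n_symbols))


log2(324) = 8.3399
Bracket: 2^8 = 256 < 324 <= 2^9 = 512
So ceil(log2(324)) = 9

bits = ceil(log2(324)) = ceil(8.3399) = 9 bits


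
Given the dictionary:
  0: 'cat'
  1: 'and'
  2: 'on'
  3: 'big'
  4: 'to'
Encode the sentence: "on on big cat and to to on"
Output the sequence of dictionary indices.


Look up each word in the dictionary:
  'on' -> 2
  'on' -> 2
  'big' -> 3
  'cat' -> 0
  'and' -> 1
  'to' -> 4
  'to' -> 4
  'on' -> 2

Encoded: [2, 2, 3, 0, 1, 4, 4, 2]


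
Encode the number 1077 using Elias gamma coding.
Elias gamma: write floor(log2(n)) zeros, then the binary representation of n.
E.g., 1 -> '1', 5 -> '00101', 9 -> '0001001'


num_bits = floor(log2(1077)) + 1 = 11
leading_zeros = num_bits - 1 = 10
binary(1077) = 10000110101

Elias gamma(1077) = '0000000000' + '10000110101' = 000000000010000110101 (21 bits)


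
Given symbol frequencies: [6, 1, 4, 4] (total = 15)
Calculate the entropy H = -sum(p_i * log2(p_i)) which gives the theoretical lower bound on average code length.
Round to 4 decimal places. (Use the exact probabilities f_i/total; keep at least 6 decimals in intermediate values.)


Per-symbol terms -p_i * log2(p_i) with p_i = f_i/15:
  p = 6/15 = 0.400000: log2(p) = -1.321928, -p*log2(p) = 0.528771
  p = 1/15 = 0.066667: log2(p) = -3.906891, -p*log2(p) = 0.260459
  p = 4/15 = 0.266667: log2(p) = -1.906891, -p*log2(p) = 0.508504
  p = 4/15 = 0.266667: log2(p) = -1.906891, -p*log2(p) = 0.508504
H = 0.528771 + 0.260459 + 0.508504 + 0.508504 = 1.806238

H = 1.8062 bits/symbol


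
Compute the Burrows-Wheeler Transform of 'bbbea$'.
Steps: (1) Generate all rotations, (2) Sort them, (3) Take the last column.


Rotations (sorted):
  0: $bbbea -> last char: a
  1: a$bbbe -> last char: e
  2: bbbea$ -> last char: $
  3: bbea$b -> last char: b
  4: bea$bb -> last char: b
  5: ea$bbb -> last char: b


BWT = ae$bbb


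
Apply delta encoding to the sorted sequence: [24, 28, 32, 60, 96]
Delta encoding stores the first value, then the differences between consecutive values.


First value: 24
Deltas:
  28 - 24 = 4
  32 - 28 = 4
  60 - 32 = 28
  96 - 60 = 36


Delta encoded: [24, 4, 4, 28, 36]


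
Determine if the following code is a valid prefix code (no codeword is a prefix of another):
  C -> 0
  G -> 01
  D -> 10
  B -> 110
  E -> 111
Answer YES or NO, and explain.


Checking each pair (does one codeword prefix another?):
  C='0' vs G='01': prefix -- VIOLATION

NO -- this is NOT a valid prefix code. C (0) is a prefix of G (01).


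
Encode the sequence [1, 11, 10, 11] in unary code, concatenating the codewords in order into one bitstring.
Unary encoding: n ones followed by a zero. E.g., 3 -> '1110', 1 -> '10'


Encode each number as n ones followed by a terminating 0:
  1 -> 10 (2 bits)
  11 -> 111111111110 (12 bits)
  10 -> 11111111110 (11 bits)
  11 -> 111111111110 (12 bits)
Total length = 2 + 12 + 11 + 12 = 37 bits.

Unary([1, 11, 10, 11]) = 1011111111111011111111110111111111110 (37 bits)


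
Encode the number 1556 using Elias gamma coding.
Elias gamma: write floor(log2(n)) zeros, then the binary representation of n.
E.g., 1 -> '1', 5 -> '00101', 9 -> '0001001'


num_bits = floor(log2(1556)) + 1 = 11
leading_zeros = num_bits - 1 = 10
binary(1556) = 11000010100

Elias gamma(1556) = '0000000000' + '11000010100' = 000000000011000010100 (21 bits)


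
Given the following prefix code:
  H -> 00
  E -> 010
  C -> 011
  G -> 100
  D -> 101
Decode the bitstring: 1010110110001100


Decoding step by step:
Bits 101 -> D
Bits 011 -> C
Bits 011 -> C
Bits 00 -> H
Bits 011 -> C
Bits 00 -> H


Decoded message: DCCHCH


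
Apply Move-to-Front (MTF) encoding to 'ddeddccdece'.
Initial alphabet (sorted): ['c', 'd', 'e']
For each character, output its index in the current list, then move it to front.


MTF encoding:
'd': index 1 in ['c', 'd', 'e'] -> ['d', 'c', 'e']
'd': index 0 in ['d', 'c', 'e'] -> ['d', 'c', 'e']
'e': index 2 in ['d', 'c', 'e'] -> ['e', 'd', 'c']
'd': index 1 in ['e', 'd', 'c'] -> ['d', 'e', 'c']
'd': index 0 in ['d', 'e', 'c'] -> ['d', 'e', 'c']
'c': index 2 in ['d', 'e', 'c'] -> ['c', 'd', 'e']
'c': index 0 in ['c', 'd', 'e'] -> ['c', 'd', 'e']
'd': index 1 in ['c', 'd', 'e'] -> ['d', 'c', 'e']
'e': index 2 in ['d', 'c', 'e'] -> ['e', 'd', 'c']
'c': index 2 in ['e', 'd', 'c'] -> ['c', 'e', 'd']
'e': index 1 in ['c', 'e', 'd'] -> ['e', 'c', 'd']


Output: [1, 0, 2, 1, 0, 2, 0, 1, 2, 2, 1]


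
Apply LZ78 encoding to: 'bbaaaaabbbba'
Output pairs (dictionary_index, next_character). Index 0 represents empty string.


LZ78 encoding steps:
Dictionary: {0: ''}
Step 1: w='' (idx 0), next='b' -> output (0, 'b'), add 'b' as idx 1
Step 2: w='b' (idx 1), next='a' -> output (1, 'a'), add 'ba' as idx 2
Step 3: w='' (idx 0), next='a' -> output (0, 'a'), add 'a' as idx 3
Step 4: w='a' (idx 3), next='a' -> output (3, 'a'), add 'aa' as idx 4
Step 5: w='a' (idx 3), next='b' -> output (3, 'b'), add 'ab' as idx 5
Step 6: w='b' (idx 1), next='b' -> output (1, 'b'), add 'bb' as idx 6
Step 7: w='ba' (idx 2), end of input -> output (2, '')


Encoded: [(0, 'b'), (1, 'a'), (0, 'a'), (3, 'a'), (3, 'b'), (1, 'b'), (2, '')]


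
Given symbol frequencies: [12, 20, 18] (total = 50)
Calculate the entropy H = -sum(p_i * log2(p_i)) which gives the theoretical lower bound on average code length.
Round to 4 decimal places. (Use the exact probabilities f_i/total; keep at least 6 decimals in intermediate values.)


Per-symbol terms -p_i * log2(p_i) with p_i = f_i/50:
  p = 12/50 = 0.240000: log2(p) = -2.058894, -p*log2(p) = 0.494134
  p = 20/50 = 0.400000: log2(p) = -1.321928, -p*log2(p) = 0.528771
  p = 18/50 = 0.360000: log2(p) = -1.473931, -p*log2(p) = 0.530615
H = 0.494134 + 0.528771 + 0.530615 = 1.553520

H = 1.5535 bits/symbol


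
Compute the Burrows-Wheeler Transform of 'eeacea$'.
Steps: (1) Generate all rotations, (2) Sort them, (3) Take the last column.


Rotations (sorted):
  0: $eeacea -> last char: a
  1: a$eeace -> last char: e
  2: acea$ee -> last char: e
  3: cea$eea -> last char: a
  4: ea$eeac -> last char: c
  5: eacea$e -> last char: e
  6: eeacea$ -> last char: $


BWT = aeeace$


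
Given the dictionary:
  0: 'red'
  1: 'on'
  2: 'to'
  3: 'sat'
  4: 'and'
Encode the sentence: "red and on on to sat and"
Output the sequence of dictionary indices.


Look up each word in the dictionary:
  'red' -> 0
  'and' -> 4
  'on' -> 1
  'on' -> 1
  'to' -> 2
  'sat' -> 3
  'and' -> 4

Encoded: [0, 4, 1, 1, 2, 3, 4]


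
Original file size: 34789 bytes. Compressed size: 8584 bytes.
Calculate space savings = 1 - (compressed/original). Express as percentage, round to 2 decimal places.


ratio = compressed/original = 8584/34789 = 0.246745
savings = 1 - ratio = 1 - 0.246745 = 0.753255
as a percentage: 0.753255 * 100 = 75.33%

Space savings = 1 - 8584/34789 = 75.33%


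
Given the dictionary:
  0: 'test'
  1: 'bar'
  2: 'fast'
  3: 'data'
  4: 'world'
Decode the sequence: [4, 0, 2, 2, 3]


Look up each index in the dictionary:
  4 -> 'world'
  0 -> 'test'
  2 -> 'fast'
  2 -> 'fast'
  3 -> 'data'

Decoded: "world test fast fast data"


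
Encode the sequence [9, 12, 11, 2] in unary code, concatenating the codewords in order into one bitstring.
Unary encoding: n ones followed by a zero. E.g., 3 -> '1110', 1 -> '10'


Encode each number as n ones followed by a terminating 0:
  9 -> 1111111110 (10 bits)
  12 -> 1111111111110 (13 bits)
  11 -> 111111111110 (12 bits)
  2 -> 110 (3 bits)
Total length = 10 + 13 + 12 + 3 = 38 bits.

Unary([9, 12, 11, 2]) = 11111111101111111111110111111111110110 (38 bits)


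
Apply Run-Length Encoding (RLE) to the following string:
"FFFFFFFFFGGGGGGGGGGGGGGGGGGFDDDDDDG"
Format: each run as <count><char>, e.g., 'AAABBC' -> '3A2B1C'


Scanning runs left to right:
  i=0: run of 'F' x 9 -> '9F'
  i=9: run of 'G' x 18 -> '18G'
  i=27: run of 'F' x 1 -> '1F'
  i=28: run of 'D' x 6 -> '6D'
  i=34: run of 'G' x 1 -> '1G'

RLE = 9F18G1F6D1G


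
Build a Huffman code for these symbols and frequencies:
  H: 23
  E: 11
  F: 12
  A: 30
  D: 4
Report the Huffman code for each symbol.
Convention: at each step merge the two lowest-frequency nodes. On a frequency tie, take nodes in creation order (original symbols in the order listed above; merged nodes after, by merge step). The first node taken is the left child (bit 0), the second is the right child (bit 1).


Huffman tree construction:
Step 1: Merge D(4) + E(11) = 15
Step 2: Merge F(12) + (D+E)(15) = 27
Step 3: Merge H(23) + (F+(D+E))(27) = 50
Step 4: Merge A(30) + (H+(F+(D+E)))(50) = 80
Read each symbol's code off the tree from the root (left child = 0, right child = 1).

Codes:
  H: 10 (length 2)
  E: 1111 (length 4)
  F: 110 (length 3)
  A: 0 (length 1)
  D: 1110 (length 4)
Average code length: 172/80 = 2.1500 bits/symbol


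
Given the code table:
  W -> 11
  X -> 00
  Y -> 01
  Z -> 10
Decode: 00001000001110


Decoding:
00 -> X
00 -> X
10 -> Z
00 -> X
00 -> X
11 -> W
10 -> Z


Result: XXZXXWZ


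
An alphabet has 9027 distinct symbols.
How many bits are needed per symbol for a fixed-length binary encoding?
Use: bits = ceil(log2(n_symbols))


log2(9027) = 13.14
Bracket: 2^13 = 8192 < 9027 <= 2^14 = 16384
So ceil(log2(9027)) = 14

bits = ceil(log2(9027)) = ceil(13.14) = 14 bits


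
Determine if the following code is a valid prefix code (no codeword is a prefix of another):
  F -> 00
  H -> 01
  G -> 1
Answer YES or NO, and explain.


Checking each pair (does one codeword prefix another?):
  F='00' vs H='01': no prefix
  F='00' vs G='1': no prefix
  H='01' vs F='00': no prefix
  H='01' vs G='1': no prefix
  G='1' vs F='00': no prefix
  G='1' vs H='01': no prefix
No violation found over all pairs.

YES -- this is a valid prefix code. No codeword is a prefix of any other codeword.


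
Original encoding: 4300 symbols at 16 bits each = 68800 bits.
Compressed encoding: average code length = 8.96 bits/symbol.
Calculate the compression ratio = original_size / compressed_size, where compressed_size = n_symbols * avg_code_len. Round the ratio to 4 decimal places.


original_size = n_symbols * orig_bits = 4300 * 16 = 68800 bits
compressed_size = n_symbols * avg_code_len = 4300 * 8.96 = 38528.0 bits
ratio = original_size / compressed_size = 68800 / 38528.0 = 1.7857

Compression ratio = 1.7857


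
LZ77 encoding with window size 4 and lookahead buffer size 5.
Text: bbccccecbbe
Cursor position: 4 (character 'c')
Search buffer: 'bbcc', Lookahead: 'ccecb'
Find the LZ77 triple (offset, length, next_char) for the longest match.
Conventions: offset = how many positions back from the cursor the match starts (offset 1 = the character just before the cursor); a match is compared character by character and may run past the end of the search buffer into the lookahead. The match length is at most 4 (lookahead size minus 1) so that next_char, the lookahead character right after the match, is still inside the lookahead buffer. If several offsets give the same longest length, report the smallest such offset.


Try each offset into the search buffer:
  offset=1 (pos 3, char 'c'): match length 2
  offset=2 (pos 2, char 'c'): match length 2
  offset=3 (pos 1, char 'b'): match length 0
  offset=4 (pos 0, char 'b'): match length 0
Longest match has length 2, found at offsets 1, 2; take the smallest, offset 1.
next_char = character at position 4 + 2 = 6 -> 'e'

Best match: offset=1, length=2 (matching 'cc' starting at position 3)
LZ77 triple: (1, 2, 'e')


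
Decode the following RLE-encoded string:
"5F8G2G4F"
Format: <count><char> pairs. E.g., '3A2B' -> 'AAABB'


Expanding each <count><char> pair:
  5F -> 'FFFFF'
  8G -> 'GGGGGGGG'
  2G -> 'GG'
  4F -> 'FFFF'

Decoded = FFFFFGGGGGGGGGGFFFF


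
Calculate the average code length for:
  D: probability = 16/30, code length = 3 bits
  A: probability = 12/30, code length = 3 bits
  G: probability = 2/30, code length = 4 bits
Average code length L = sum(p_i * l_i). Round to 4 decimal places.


Weighted contributions p_i * l_i:
  D: (16/30) * 3 = 48/30
  A: (12/30) * 3 = 36/30
  G: (2/30) * 4 = 8/30
Sum = (48 + 36 + 8)/30 = 92/30

L = 92/30 = 3.0667 bits/symbol


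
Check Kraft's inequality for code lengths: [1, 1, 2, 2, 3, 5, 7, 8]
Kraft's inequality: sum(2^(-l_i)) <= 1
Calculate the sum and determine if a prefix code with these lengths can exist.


Sum = 2^(-1) + 2^(-1) + 2^(-2) + 2^(-2) + 2^(-3) + 2^(-5) + 2^(-7) + 2^(-8)
    = 0.5 + 0.5 + 0.25 + 0.25 + 0.125 + 0.03125 + 0.0078125 + 0.00390625
    = 427/256 = 1.66796875
Since 1.66796875 > 1, Kraft's inequality is NOT satisfied.
A prefix code with these lengths CANNOT exist.

Kraft sum = 1.66796875. Not satisfied.


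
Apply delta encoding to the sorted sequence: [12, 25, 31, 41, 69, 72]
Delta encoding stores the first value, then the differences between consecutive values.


First value: 12
Deltas:
  25 - 12 = 13
  31 - 25 = 6
  41 - 31 = 10
  69 - 41 = 28
  72 - 69 = 3


Delta encoded: [12, 13, 6, 10, 28, 3]


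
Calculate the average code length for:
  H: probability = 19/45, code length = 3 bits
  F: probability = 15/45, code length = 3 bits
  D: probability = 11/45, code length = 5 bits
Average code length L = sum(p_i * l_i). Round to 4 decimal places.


Weighted contributions p_i * l_i:
  H: (19/45) * 3 = 57/45
  F: (15/45) * 3 = 45/45
  D: (11/45) * 5 = 55/45
Sum = (57 + 45 + 55)/45 = 157/45

L = 157/45 = 3.4889 bits/symbol


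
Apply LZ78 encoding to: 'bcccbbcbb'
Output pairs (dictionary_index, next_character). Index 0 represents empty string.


LZ78 encoding steps:
Dictionary: {0: ''}
Step 1: w='' (idx 0), next='b' -> output (0, 'b'), add 'b' as idx 1
Step 2: w='' (idx 0), next='c' -> output (0, 'c'), add 'c' as idx 2
Step 3: w='c' (idx 2), next='c' -> output (2, 'c'), add 'cc' as idx 3
Step 4: w='b' (idx 1), next='b' -> output (1, 'b'), add 'bb' as idx 4
Step 5: w='c' (idx 2), next='b' -> output (2, 'b'), add 'cb' as idx 5
Step 6: w='b' (idx 1), end of input -> output (1, '')


Encoded: [(0, 'b'), (0, 'c'), (2, 'c'), (1, 'b'), (2, 'b'), (1, '')]


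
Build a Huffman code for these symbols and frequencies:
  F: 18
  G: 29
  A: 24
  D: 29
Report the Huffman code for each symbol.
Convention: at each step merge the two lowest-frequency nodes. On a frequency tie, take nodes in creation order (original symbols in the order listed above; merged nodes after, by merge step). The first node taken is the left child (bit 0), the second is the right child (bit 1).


Huffman tree construction:
Step 1: Merge F(18) + A(24) = 42
Step 2: Merge G(29) + D(29) = 58
Step 3: Merge (F+A)(42) + (G+D)(58) = 100
Read each symbol's code off the tree from the root (left child = 0, right child = 1).

Codes:
  F: 00 (length 2)
  G: 10 (length 2)
  A: 01 (length 2)
  D: 11 (length 2)
Average code length: 200/100 = 2.0000 bits/symbol


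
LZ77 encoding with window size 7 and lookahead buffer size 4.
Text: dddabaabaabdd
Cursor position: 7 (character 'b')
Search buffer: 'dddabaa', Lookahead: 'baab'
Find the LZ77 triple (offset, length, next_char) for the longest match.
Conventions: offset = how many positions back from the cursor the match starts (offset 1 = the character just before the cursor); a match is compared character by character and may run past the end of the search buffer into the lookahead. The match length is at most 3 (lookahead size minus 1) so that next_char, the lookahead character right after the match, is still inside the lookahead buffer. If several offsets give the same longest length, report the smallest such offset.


Try each offset into the search buffer:
  offset=1 (pos 6, char 'a'): match length 0
  offset=2 (pos 5, char 'a'): match length 0
  offset=3 (pos 4, char 'b'): match length 3
  offset=4 (pos 3, char 'a'): match length 0
  offset=5 (pos 2, char 'd'): match length 0
  offset=6 (pos 1, char 'd'): match length 0
  offset=7 (pos 0, char 'd'): match length 0
Longest match has length 3 at offset 3.
next_char = character at position 7 + 3 = 10 -> 'b'

Best match: offset=3, length=3 (matching 'baa' starting at position 4)
LZ77 triple: (3, 3, 'b')


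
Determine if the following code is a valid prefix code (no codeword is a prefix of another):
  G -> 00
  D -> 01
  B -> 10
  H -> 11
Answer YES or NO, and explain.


Checking each pair (does one codeword prefix another?):
  G='00' vs D='01': no prefix
  G='00' vs B='10': no prefix
  G='00' vs H='11': no prefix
  D='01' vs G='00': no prefix
  D='01' vs B='10': no prefix
  D='01' vs H='11': no prefix
  B='10' vs G='00': no prefix
  B='10' vs D='01': no prefix
  B='10' vs H='11': no prefix
  H='11' vs G='00': no prefix
  H='11' vs D='01': no prefix
  H='11' vs B='10': no prefix
No violation found over all pairs.

YES -- this is a valid prefix code. No codeword is a prefix of any other codeword.


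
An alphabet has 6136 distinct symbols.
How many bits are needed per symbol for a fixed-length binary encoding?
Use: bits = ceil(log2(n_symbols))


log2(6136) = 12.5831
Bracket: 2^12 = 4096 < 6136 <= 2^13 = 8192
So ceil(log2(6136)) = 13

bits = ceil(log2(6136)) = ceil(12.5831) = 13 bits


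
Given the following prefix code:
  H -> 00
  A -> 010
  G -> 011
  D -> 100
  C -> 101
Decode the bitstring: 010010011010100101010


Decoding step by step:
Bits 010 -> A
Bits 010 -> A
Bits 011 -> G
Bits 010 -> A
Bits 100 -> D
Bits 101 -> C
Bits 010 -> A


Decoded message: AAGADCA


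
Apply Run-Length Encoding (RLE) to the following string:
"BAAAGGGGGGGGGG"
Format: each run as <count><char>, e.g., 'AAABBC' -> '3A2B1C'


Scanning runs left to right:
  i=0: run of 'B' x 1 -> '1B'
  i=1: run of 'A' x 3 -> '3A'
  i=4: run of 'G' x 10 -> '10G'

RLE = 1B3A10G


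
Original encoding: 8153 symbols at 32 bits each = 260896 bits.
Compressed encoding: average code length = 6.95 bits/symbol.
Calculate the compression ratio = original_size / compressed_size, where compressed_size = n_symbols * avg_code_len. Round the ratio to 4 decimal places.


original_size = n_symbols * orig_bits = 8153 * 32 = 260896 bits
compressed_size = n_symbols * avg_code_len = 8153 * 6.95 = 56663.35 bits
ratio = original_size / compressed_size = 260896 / 56663.35 = 4.6043

Compression ratio = 4.6043


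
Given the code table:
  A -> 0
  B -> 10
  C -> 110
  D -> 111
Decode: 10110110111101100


Decoding:
10 -> B
110 -> C
110 -> C
111 -> D
10 -> B
110 -> C
0 -> A


Result: BCCDBCA


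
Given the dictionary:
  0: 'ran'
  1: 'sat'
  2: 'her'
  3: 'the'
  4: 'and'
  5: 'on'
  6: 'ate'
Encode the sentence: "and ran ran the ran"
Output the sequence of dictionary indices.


Look up each word in the dictionary:
  'and' -> 4
  'ran' -> 0
  'ran' -> 0
  'the' -> 3
  'ran' -> 0

Encoded: [4, 0, 0, 3, 0]


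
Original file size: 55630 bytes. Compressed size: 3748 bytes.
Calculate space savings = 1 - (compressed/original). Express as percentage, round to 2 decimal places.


ratio = compressed/original = 3748/55630 = 0.067374
savings = 1 - ratio = 1 - 0.067374 = 0.932626
as a percentage: 0.932626 * 100 = 93.26%

Space savings = 1 - 3748/55630 = 93.26%


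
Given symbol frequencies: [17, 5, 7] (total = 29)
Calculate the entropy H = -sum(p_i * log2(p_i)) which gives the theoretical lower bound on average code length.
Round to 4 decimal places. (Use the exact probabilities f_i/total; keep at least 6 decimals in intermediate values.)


Per-symbol terms -p_i * log2(p_i) with p_i = f_i/29:
  p = 17/29 = 0.586207: log2(p) = -0.770518, -p*log2(p) = 0.451683
  p = 5/29 = 0.172414: log2(p) = -2.536053, -p*log2(p) = 0.437251
  p = 7/29 = 0.241379: log2(p) = -2.050626, -p*log2(p) = 0.494979
H = 0.451683 + 0.437251 + 0.494979 = 1.383913

H = 1.3839 bits/symbol


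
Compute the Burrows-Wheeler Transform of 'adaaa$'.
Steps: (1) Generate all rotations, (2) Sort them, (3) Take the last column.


Rotations (sorted):
  0: $adaaa -> last char: a
  1: a$adaa -> last char: a
  2: aa$ada -> last char: a
  3: aaa$ad -> last char: d
  4: adaaa$ -> last char: $
  5: daaa$a -> last char: a


BWT = aaad$a


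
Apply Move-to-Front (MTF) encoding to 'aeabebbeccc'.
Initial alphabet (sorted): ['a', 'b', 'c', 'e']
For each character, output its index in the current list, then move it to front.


MTF encoding:
'a': index 0 in ['a', 'b', 'c', 'e'] -> ['a', 'b', 'c', 'e']
'e': index 3 in ['a', 'b', 'c', 'e'] -> ['e', 'a', 'b', 'c']
'a': index 1 in ['e', 'a', 'b', 'c'] -> ['a', 'e', 'b', 'c']
'b': index 2 in ['a', 'e', 'b', 'c'] -> ['b', 'a', 'e', 'c']
'e': index 2 in ['b', 'a', 'e', 'c'] -> ['e', 'b', 'a', 'c']
'b': index 1 in ['e', 'b', 'a', 'c'] -> ['b', 'e', 'a', 'c']
'b': index 0 in ['b', 'e', 'a', 'c'] -> ['b', 'e', 'a', 'c']
'e': index 1 in ['b', 'e', 'a', 'c'] -> ['e', 'b', 'a', 'c']
'c': index 3 in ['e', 'b', 'a', 'c'] -> ['c', 'e', 'b', 'a']
'c': index 0 in ['c', 'e', 'b', 'a'] -> ['c', 'e', 'b', 'a']
'c': index 0 in ['c', 'e', 'b', 'a'] -> ['c', 'e', 'b', 'a']


Output: [0, 3, 1, 2, 2, 1, 0, 1, 3, 0, 0]


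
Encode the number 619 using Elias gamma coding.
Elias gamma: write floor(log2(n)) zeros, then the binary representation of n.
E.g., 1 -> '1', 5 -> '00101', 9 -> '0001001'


num_bits = floor(log2(619)) + 1 = 10
leading_zeros = num_bits - 1 = 9
binary(619) = 1001101011

Elias gamma(619) = '000000000' + '1001101011' = 0000000001001101011 (19 bits)


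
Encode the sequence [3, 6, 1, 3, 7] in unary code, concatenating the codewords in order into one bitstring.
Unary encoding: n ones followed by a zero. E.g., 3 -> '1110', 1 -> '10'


Encode each number as n ones followed by a terminating 0:
  3 -> 1110 (4 bits)
  6 -> 1111110 (7 bits)
  1 -> 10 (2 bits)
  3 -> 1110 (4 bits)
  7 -> 11111110 (8 bits)
Total length = 4 + 7 + 2 + 4 + 8 = 25 bits.

Unary([3, 6, 1, 3, 7]) = 1110111111010111011111110 (25 bits)


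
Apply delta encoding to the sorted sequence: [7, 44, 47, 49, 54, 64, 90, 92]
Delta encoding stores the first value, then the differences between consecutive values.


First value: 7
Deltas:
  44 - 7 = 37
  47 - 44 = 3
  49 - 47 = 2
  54 - 49 = 5
  64 - 54 = 10
  90 - 64 = 26
  92 - 90 = 2


Delta encoded: [7, 37, 3, 2, 5, 10, 26, 2]


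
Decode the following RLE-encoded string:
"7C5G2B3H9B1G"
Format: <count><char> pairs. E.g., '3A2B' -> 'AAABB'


Expanding each <count><char> pair:
  7C -> 'CCCCCCC'
  5G -> 'GGGGG'
  2B -> 'BB'
  3H -> 'HHH'
  9B -> 'BBBBBBBBB'
  1G -> 'G'

Decoded = CCCCCCCGGGGGBBHHHBBBBBBBBBG


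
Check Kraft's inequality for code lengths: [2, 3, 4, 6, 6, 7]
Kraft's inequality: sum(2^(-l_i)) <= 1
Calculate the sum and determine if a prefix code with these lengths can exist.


Sum = 2^(-2) + 2^(-3) + 2^(-4) + 2^(-6) + 2^(-6) + 2^(-7)
    = 0.25 + 0.125 + 0.0625 + 0.015625 + 0.015625 + 0.0078125
    = 61/128 = 0.4765625
Since 0.4765625 <= 1, Kraft's inequality IS satisfied.
A prefix code with these lengths CAN exist.

Kraft sum = 0.4765625. Satisfied.


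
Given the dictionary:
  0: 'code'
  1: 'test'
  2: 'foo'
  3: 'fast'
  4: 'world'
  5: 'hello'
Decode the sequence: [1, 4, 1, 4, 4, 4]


Look up each index in the dictionary:
  1 -> 'test'
  4 -> 'world'
  1 -> 'test'
  4 -> 'world'
  4 -> 'world'
  4 -> 'world'

Decoded: "test world test world world world"


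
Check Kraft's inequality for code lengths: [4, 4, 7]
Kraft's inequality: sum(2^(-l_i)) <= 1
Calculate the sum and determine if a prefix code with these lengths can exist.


Sum = 2^(-4) + 2^(-4) + 2^(-7)
    = 0.0625 + 0.0625 + 0.0078125
    = 17/128 = 0.1328125
Since 0.1328125 <= 1, Kraft's inequality IS satisfied.
A prefix code with these lengths CAN exist.

Kraft sum = 0.1328125. Satisfied.


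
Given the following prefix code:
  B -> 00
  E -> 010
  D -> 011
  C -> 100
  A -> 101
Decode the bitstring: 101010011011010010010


Decoding step by step:
Bits 101 -> A
Bits 010 -> E
Bits 011 -> D
Bits 011 -> D
Bits 010 -> E
Bits 010 -> E
Bits 010 -> E


Decoded message: AEDDEEE


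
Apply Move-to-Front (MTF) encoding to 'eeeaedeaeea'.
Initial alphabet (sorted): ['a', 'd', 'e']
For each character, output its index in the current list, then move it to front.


MTF encoding:
'e': index 2 in ['a', 'd', 'e'] -> ['e', 'a', 'd']
'e': index 0 in ['e', 'a', 'd'] -> ['e', 'a', 'd']
'e': index 0 in ['e', 'a', 'd'] -> ['e', 'a', 'd']
'a': index 1 in ['e', 'a', 'd'] -> ['a', 'e', 'd']
'e': index 1 in ['a', 'e', 'd'] -> ['e', 'a', 'd']
'd': index 2 in ['e', 'a', 'd'] -> ['d', 'e', 'a']
'e': index 1 in ['d', 'e', 'a'] -> ['e', 'd', 'a']
'a': index 2 in ['e', 'd', 'a'] -> ['a', 'e', 'd']
'e': index 1 in ['a', 'e', 'd'] -> ['e', 'a', 'd']
'e': index 0 in ['e', 'a', 'd'] -> ['e', 'a', 'd']
'a': index 1 in ['e', 'a', 'd'] -> ['a', 'e', 'd']


Output: [2, 0, 0, 1, 1, 2, 1, 2, 1, 0, 1]


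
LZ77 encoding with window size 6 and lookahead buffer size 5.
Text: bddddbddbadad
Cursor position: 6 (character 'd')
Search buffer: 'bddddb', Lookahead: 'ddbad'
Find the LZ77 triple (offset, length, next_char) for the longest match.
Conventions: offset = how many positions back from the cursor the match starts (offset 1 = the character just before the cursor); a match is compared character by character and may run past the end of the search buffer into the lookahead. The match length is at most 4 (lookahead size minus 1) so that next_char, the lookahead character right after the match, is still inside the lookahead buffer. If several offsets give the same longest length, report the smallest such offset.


Try each offset into the search buffer:
  offset=1 (pos 5, char 'b'): match length 0
  offset=2 (pos 4, char 'd'): match length 1
  offset=3 (pos 3, char 'd'): match length 3
  offset=4 (pos 2, char 'd'): match length 2
  offset=5 (pos 1, char 'd'): match length 2
  offset=6 (pos 0, char 'b'): match length 0
Longest match has length 3 at offset 3.
next_char = character at position 6 + 3 = 9 -> 'a'

Best match: offset=3, length=3 (matching 'ddb' starting at position 3)
LZ77 triple: (3, 3, 'a')


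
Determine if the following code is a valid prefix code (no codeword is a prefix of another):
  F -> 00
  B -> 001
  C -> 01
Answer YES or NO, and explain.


Checking each pair (does one codeword prefix another?):
  F='00' vs B='001': prefix -- VIOLATION

NO -- this is NOT a valid prefix code. F (00) is a prefix of B (001).


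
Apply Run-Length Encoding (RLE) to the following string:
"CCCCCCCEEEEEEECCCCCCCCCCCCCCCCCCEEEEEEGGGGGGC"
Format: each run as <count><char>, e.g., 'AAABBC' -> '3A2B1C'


Scanning runs left to right:
  i=0: run of 'C' x 7 -> '7C'
  i=7: run of 'E' x 7 -> '7E'
  i=14: run of 'C' x 18 -> '18C'
  i=32: run of 'E' x 6 -> '6E'
  i=38: run of 'G' x 6 -> '6G'
  i=44: run of 'C' x 1 -> '1C'

RLE = 7C7E18C6E6G1C


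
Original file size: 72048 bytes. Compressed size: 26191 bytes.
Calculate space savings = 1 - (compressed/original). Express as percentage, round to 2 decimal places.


ratio = compressed/original = 26191/72048 = 0.363522
savings = 1 - ratio = 1 - 0.363522 = 0.636478
as a percentage: 0.636478 * 100 = 63.65%

Space savings = 1 - 26191/72048 = 63.65%


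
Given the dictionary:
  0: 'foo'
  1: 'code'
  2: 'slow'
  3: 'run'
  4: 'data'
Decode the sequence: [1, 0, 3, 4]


Look up each index in the dictionary:
  1 -> 'code'
  0 -> 'foo'
  3 -> 'run'
  4 -> 'data'

Decoded: "code foo run data"


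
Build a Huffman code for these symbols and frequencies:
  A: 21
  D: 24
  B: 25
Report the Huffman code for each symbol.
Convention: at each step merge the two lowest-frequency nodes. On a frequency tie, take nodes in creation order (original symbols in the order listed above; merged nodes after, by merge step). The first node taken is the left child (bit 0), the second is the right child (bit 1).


Huffman tree construction:
Step 1: Merge A(21) + D(24) = 45
Step 2: Merge B(25) + (A+D)(45) = 70
Read each symbol's code off the tree from the root (left child = 0, right child = 1).

Codes:
  A: 10 (length 2)
  D: 11 (length 2)
  B: 0 (length 1)
Average code length: 115/70 = 1.6429 bits/symbol


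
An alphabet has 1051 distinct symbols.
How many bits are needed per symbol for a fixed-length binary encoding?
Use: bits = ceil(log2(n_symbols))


log2(1051) = 10.0375
Bracket: 2^10 = 1024 < 1051 <= 2^11 = 2048
So ceil(log2(1051)) = 11

bits = ceil(log2(1051)) = ceil(10.0375) = 11 bits


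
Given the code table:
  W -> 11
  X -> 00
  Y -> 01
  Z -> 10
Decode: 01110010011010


Decoding:
01 -> Y
11 -> W
00 -> X
10 -> Z
01 -> Y
10 -> Z
10 -> Z


Result: YWXZYZZ


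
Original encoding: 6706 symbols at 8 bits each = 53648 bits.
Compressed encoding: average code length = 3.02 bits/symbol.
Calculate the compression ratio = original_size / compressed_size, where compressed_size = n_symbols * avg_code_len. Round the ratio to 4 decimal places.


original_size = n_symbols * orig_bits = 6706 * 8 = 53648 bits
compressed_size = n_symbols * avg_code_len = 6706 * 3.02 = 20252.12 bits
ratio = original_size / compressed_size = 53648 / 20252.12 = 2.649

Compression ratio = 2.649


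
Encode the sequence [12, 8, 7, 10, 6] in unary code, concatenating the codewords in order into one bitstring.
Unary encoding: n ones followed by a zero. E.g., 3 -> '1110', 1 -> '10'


Encode each number as n ones followed by a terminating 0:
  12 -> 1111111111110 (13 bits)
  8 -> 111111110 (9 bits)
  7 -> 11111110 (8 bits)
  10 -> 11111111110 (11 bits)
  6 -> 1111110 (7 bits)
Total length = 13 + 9 + 8 + 11 + 7 = 48 bits.

Unary([12, 8, 7, 10, 6]) = 111111111111011111111011111110111111111101111110 (48 bits)


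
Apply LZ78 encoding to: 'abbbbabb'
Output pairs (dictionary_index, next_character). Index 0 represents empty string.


LZ78 encoding steps:
Dictionary: {0: ''}
Step 1: w='' (idx 0), next='a' -> output (0, 'a'), add 'a' as idx 1
Step 2: w='' (idx 0), next='b' -> output (0, 'b'), add 'b' as idx 2
Step 3: w='b' (idx 2), next='b' -> output (2, 'b'), add 'bb' as idx 3
Step 4: w='b' (idx 2), next='a' -> output (2, 'a'), add 'ba' as idx 4
Step 5: w='bb' (idx 3), end of input -> output (3, '')


Encoded: [(0, 'a'), (0, 'b'), (2, 'b'), (2, 'a'), (3, '')]


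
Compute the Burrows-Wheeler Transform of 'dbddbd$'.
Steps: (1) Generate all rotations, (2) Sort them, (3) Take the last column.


Rotations (sorted):
  0: $dbddbd -> last char: d
  1: bd$dbdd -> last char: d
  2: bddbd$d -> last char: d
  3: d$dbddb -> last char: b
  4: dbd$dbd -> last char: d
  5: dbddbd$ -> last char: $
  6: ddbd$db -> last char: b


BWT = dddbd$b


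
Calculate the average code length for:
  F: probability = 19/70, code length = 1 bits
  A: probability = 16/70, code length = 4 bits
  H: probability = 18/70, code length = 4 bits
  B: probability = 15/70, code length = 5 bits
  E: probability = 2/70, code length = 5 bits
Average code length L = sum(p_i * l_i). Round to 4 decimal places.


Weighted contributions p_i * l_i:
  F: (19/70) * 1 = 19/70
  A: (16/70) * 4 = 64/70
  H: (18/70) * 4 = 72/70
  B: (15/70) * 5 = 75/70
  E: (2/70) * 5 = 10/70
Sum = (19 + 64 + 72 + 75 + 10)/70 = 240/70

L = 240/70 = 3.4286 bits/symbol


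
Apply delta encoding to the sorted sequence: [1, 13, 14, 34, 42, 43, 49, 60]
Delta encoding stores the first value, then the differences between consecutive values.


First value: 1
Deltas:
  13 - 1 = 12
  14 - 13 = 1
  34 - 14 = 20
  42 - 34 = 8
  43 - 42 = 1
  49 - 43 = 6
  60 - 49 = 11


Delta encoded: [1, 12, 1, 20, 8, 1, 6, 11]


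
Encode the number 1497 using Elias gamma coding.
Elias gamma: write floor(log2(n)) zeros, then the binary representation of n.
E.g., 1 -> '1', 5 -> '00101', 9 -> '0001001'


num_bits = floor(log2(1497)) + 1 = 11
leading_zeros = num_bits - 1 = 10
binary(1497) = 10111011001

Elias gamma(1497) = '0000000000' + '10111011001' = 000000000010111011001 (21 bits)


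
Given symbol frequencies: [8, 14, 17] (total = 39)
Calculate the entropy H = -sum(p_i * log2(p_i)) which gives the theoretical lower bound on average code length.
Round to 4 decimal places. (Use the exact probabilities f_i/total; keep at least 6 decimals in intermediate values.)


Per-symbol terms -p_i * log2(p_i) with p_i = f_i/39:
  p = 8/39 = 0.205128: log2(p) = -2.285402, -p*log2(p) = 0.468800
  p = 14/39 = 0.358974: log2(p) = -1.478047, -p*log2(p) = 0.530581
  p = 17/39 = 0.435897: log2(p) = -1.197939, -p*log2(p) = 0.522179
H = 0.468800 + 0.530581 + 0.522179 = 1.521560

H = 1.5216 bits/symbol


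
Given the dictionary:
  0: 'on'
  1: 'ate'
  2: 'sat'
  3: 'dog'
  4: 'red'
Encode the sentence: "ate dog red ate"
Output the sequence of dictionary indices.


Look up each word in the dictionary:
  'ate' -> 1
  'dog' -> 3
  'red' -> 4
  'ate' -> 1

Encoded: [1, 3, 4, 1]


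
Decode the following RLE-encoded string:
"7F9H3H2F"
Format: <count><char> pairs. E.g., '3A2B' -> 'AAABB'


Expanding each <count><char> pair:
  7F -> 'FFFFFFF'
  9H -> 'HHHHHHHHH'
  3H -> 'HHH'
  2F -> 'FF'

Decoded = FFFFFFFHHHHHHHHHHHHFF
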